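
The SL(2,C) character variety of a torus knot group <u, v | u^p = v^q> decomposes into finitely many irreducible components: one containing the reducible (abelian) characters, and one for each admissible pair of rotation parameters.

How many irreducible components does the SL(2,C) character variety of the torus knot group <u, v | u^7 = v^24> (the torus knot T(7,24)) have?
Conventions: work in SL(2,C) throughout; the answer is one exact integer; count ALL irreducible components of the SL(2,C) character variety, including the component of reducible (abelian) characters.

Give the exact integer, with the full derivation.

For T(7,24): irreducibility forces the central element u^7 = v^24 to one of +I, -I.
On an irreducible component, tr(u) is locked at 2*cos(pi*alpha/7) for some alpha in 1..6, and tr(v) at 2*cos(pi*beta/24) for some beta in 1..23.
The two central values (-1)^alpha I and (-1)^beta I must be the same matrix, so alpha and beta share a parity.
count pairs: odd alpha (3 choices) x odd beta (12), plus even alpha (3) x even beta (11): 3*12 + 3*11 = 69.
components with irreducible characters: 69; plus the single component of reducible (abelian) characters: total 70.

70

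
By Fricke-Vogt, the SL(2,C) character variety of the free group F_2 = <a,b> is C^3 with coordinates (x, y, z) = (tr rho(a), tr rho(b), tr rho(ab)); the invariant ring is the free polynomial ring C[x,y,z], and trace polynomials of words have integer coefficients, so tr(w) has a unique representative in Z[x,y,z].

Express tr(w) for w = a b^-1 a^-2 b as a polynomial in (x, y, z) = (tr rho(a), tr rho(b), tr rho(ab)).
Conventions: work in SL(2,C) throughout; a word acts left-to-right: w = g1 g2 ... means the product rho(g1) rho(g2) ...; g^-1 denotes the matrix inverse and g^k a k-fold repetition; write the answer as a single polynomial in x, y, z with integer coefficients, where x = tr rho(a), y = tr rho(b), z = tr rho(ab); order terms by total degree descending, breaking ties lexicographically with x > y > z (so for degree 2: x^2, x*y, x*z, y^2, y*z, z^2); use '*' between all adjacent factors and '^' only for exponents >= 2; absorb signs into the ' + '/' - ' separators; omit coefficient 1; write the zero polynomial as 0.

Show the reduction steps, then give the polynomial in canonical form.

-x^2*y*z + x^3 + x*y^2 + x*z^2 - 3*x

trace(a^-1 b) = trace(b) trace(a) - trace(b a) = x*y - z
next, trace(b a b) = trace(b) trace(a b) - trace(a) = y*z - x
trace(b a b a) = trace(b a) trace(b a) - trace(1) = z^2 - 2
and trace(b a b a^-1) = trace(b a b) trace(a) - trace(b a b a) = x*y*z - x^2 - z^2 + 2
trace(a^-2 b a b) = trace(b a b a^-1) trace(a) - trace(b a b) = x^2*y*z - x^3 - x*z^2 - y*z + 3*x
trace(a b^-1 a^-2 b) = trace(a^-2 b a) trace(b) - trace(a^-2 b a b) = -x^2*y*z + x^3 + x*y^2 + x*z^2 - 3*x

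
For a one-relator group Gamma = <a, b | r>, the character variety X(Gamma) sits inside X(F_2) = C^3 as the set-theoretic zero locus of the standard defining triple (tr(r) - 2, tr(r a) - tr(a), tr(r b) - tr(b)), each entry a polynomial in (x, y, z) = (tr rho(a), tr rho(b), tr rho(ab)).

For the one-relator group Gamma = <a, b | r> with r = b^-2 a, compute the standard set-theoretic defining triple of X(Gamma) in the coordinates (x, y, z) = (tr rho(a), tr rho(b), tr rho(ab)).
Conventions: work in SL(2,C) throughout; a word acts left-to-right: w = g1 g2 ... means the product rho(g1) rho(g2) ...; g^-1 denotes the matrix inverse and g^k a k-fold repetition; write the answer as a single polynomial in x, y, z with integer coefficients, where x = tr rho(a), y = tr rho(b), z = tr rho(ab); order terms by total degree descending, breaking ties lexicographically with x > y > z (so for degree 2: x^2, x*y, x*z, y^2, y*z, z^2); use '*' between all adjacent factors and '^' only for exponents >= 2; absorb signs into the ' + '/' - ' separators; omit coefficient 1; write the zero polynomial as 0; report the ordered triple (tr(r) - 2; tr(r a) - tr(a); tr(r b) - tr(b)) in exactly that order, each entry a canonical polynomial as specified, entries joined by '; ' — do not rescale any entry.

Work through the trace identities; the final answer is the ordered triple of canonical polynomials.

x*y^2 - y*z - x - 2; x^2*y^2 - x*y*z - x^2 - y^2 - x + 2; x*y - y - z

trace(a b^-1) = trace(a) trace(b) - trace(a b)   [inverse elimination on b] = x*y - z
next, trace(b^-2 a) = trace(a b^-1) trace(b) - trace(a)   [inverse elimination on b] = x*y^2 - y*z - x
next, trace(a^2) = trace(a) trace(a) - trace(1)  (reduce the a square) = x^2 - 2
next, trace(a^2 b) = trace(a) trace(b a) - trace(b)  (reduce the a square) = x*z - y
trace(b^-1 a^2) = trace(a^2) trace(b) - trace(a^2 b)  (eliminate b^-1) = x^2*y - x*z - y
trace(b^-2 a^2) = trace(b^-1 a^2) trace(b) - trace(b^-1 a^2 b)  (eliminate b^-1) = x^2*y^2 - x*y*z - x^2 - y^2 + 2
assemble the triple (trace(r) - 2; trace(r a) - x; trace(r b) - y)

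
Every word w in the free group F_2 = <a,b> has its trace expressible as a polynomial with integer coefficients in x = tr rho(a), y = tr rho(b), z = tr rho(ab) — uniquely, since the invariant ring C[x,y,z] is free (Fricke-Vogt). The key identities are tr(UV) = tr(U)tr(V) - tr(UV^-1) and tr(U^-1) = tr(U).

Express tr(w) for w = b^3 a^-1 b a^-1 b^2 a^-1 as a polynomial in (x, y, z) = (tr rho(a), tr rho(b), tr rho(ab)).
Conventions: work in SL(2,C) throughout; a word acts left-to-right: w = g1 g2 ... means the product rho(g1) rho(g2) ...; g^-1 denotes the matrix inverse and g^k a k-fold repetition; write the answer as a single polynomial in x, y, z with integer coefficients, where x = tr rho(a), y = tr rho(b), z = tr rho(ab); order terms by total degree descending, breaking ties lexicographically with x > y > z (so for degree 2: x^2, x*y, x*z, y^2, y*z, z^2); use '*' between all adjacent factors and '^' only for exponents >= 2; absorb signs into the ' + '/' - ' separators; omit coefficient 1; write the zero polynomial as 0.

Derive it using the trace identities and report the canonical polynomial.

x^3*y^6 - 3*x^2*y^5*z - 3*x^3*y^4 + 3*x*y^4*z^2 + 7*x^2*y^3*z - y^3*z^3 + 2*x^3*y^2 - x*y^4 - 5*x*y^2*z^2 - 3*x^2*y*z + y^3*z + y*z^3 + 2*x*y^2 + x*z^2 - y*z - x

tr(b^2) = tr(b)*tr(b) - tr(1) = y^2 - 2
tr(b^3) = tr(b)*tr(b^2) - tr(b) = y^3 - 3*y
tr(b^4) = tr(b)*tr(b^3) - tr(b^2) = y^4 - 4*y^2 + 2
tr(b^5) = tr(b)*tr(b^4) - tr(b^3) = y^5 - 5*y^3 + 5*y
tr(b^6) = tr(b)*tr(b^5) - tr(b^4) = y^6 - 6*y^4 + 9*y^2 - 2
tr(a b^2) = tr(b)*tr(a b) - tr(a) = y*z - x
tr(b a b^2) = tr(b)*tr(a b^2) - tr(a b) = y^2*z - x*y - z
tr(b^3 a b) = tr(b)*tr(b a b^2) - tr(b a b) = y^3*z - x*y^2 - 2*y*z + x
tr(a b^5) = tr(b)*tr(b^3 a b) - tr(b^3 a) = y^4*z - x*y^3 - 3*y^2*z + 2*x*y + z
tr(b^6 a) = tr(b)*tr(a b^5) - tr(a b^4) = y^5*z - x*y^4 - 4*y^3*z + 3*x*y^2 + 3*y*z - x
tr(b^2 a^-1 b^4) = tr(b^6)*tr(a) - tr(b^6 a) = x*y^6 - y^5*z - 5*x*y^4 + 4*y^3*z + 6*x*y^2 - 3*y*z - x
tr(a b a b) = tr(a b)*tr(a b) - tr(1) = z^2 - 2
tr(a b a) = tr(a)*tr(b a) - tr(b) = x*z - y
tr(a b^2 a b) = tr(b)*tr(a b a b) - tr(a b a) = y*z^2 - x*z - y
tr(a^2) = tr(a)*tr(a) - tr(1) = x^2 - 2
tr(a b^2 a) = tr(b)*tr(a^2 b) - tr(a^2) = x*y*z - x^2 - y^2 + 2
tr(a b^2 a b^2) = tr(b)*tr(a b^2 a b) - tr(a b^2 a) = y^2*z^2 - 2*x*y*z + x^2 - 2
tr(b^2 a b^2 a b) = tr(b)*tr(a b^2 a b^2) - tr(a b^2 a b) = y^3*z^2 - 2*x*y^2*z + x^2*y - y*z^2 + x*z - y
tr(b^4 a b^2 a) = tr(b)*tr(b^2 a b^2 a b) - tr(b^2 a b^2 a) = y^4*z^2 - 2*x*y^3*z + x^2*y^2 - 2*y^2*z^2 + 3*x*y*z - x^2 - y^2 + 2
tr(b^2 a^-1 b^4 a) = tr(b^4 a b^2)*tr(a) - tr(b^4 a b^2 a) = x*y^5*z - x^2*y^4 - y^4*z^2 - 2*x*y^3*z + 2*x^2*y^2 + 2*y^2*z^2 + y^2 - 2
tr(b a^-1 b^2 a^-1 b^3) = tr(b^2 a^-1 b^4)*tr(a) - tr(b^2 a^-1 b^4 a) = x^2*y^6 - 2*x*y^5*z - 4*x^2*y^4 + y^4*z^2 + 6*x*y^3*z + 4*x^2*y^2 - 2*y^2*z^2 - 3*x*y*z - x^2 - y^2 + 2
tr(b a b^3 a) = tr(b)*tr(b a b a b) - tr(b a b a) = y^2*z^2 - x*y*z - y^2 - z^2 + 2
tr(b^3 a b^3 a) = tr(b)*tr(b a b^3 a b) - tr(b a b^3 a) = y^4*z^2 - 2*x*y^3*z + x^2*y^2 - 2*y^2*z^2 + 2*x*y*z + z^2 - 2
tr(b^2 a^-1 b^3 a b) = tr(b^3 a b^3)*tr(a) - tr(b^3 a b^3 a) = x*y^5*z - x^2*y^4 - y^4*z^2 - 2*x*y^3*z + 2*x^2*y^2 + 2*y^2*z^2 + x*y*z - x^2 - z^2 + 2
tr(a b a b^4) = tr(b)*tr(b a b a b^2) - tr(b a b a b) = y^3*z^2 - x*y^2*z - y^3 - 2*y*z^2 + x*z + 3*y
tr(b^3 a b a b^2) = tr(b)*tr(a b a b^4) - tr(a b a b^3) = y^4*z^2 - x*y^3*z - y^4 - 3*y^2*z^2 + 2*x*y*z + 4*y^2 + z^2 - 2
tr(a b a b a b) = tr(a b)*tr(a b a b) - tr(a^-1 b^-1) = z^3 - 3*z
tr(a b a b a) = tr(a)*tr(b a b a) - tr(b a b) = x*z^2 - y*z - x
tr(a b^2 a b a b) = tr(b)*tr(a b a b a b) - tr(a b a b a) = y*z^3 - x*z^2 - 2*y*z + x
tr(a b a^2) = tr(a)*tr(b a^2) - tr(b a) = x^2*z - x*y - z
tr(a b^2 a b a) = tr(b)*tr(a b a^2 b) - tr(a b a^2) = x*y*z^2 - x^2*z - y^2*z + z
tr(b a b a b^2 a b) = tr(b)*tr(a b^2 a b a b) - tr(a b^2 a b a) = y^2*z^3 - 2*x*y*z^2 + x^2*z - y^2*z + x*y - z
tr(b^3 a b a b^2 a) = tr(b)*tr(b a b a b^2 a b) - tr(b a b a b^2 a) = y^3*z^3 - 2*x*y^2*z^2 + x^2*y*z - y^3*z - y*z^3 + x*y^2 + x*z^2 + y*z - x
tr(b^2 a^-1 b^3 a b a) = tr(b^3 a b a b^2)*tr(a) - tr(b^3 a b a b^2 a) = x*y^4*z^2 - x^2*y^3*z - y^3*z^3 - x*y^4 - x*y^2*z^2 + x^2*y*z + y^3*z + y*z^3 + 3*x*y^2 - y*z - x
tr(b a^-1 b^2 a^-1 b^3 a) = tr(b^2 a^-1 b^3 a b)*tr(a) - tr(b^2 a^-1 b^3 a b a) = x^2*y^5*z - x^3*y^4 - 2*x*y^4*z^2 - x^2*y^3*z + y^3*z^3 + 2*x^3*y^2 + x*y^4 + 3*x*y^2*z^2 - y^3*z - y*z^3 - x^3 - 3*x*y^2 - x*z^2 + y*z + 3*x
tr(b^3 a^-1 b a^-1 b^2 a^-1) = tr(b a^-1 b^2 a^-1 b^3)*tr(a) - tr(b a^-1 b^2 a^-1 b^3 a) = x^3*y^6 - 3*x^2*y^5*z - 3*x^3*y^4 + 3*x*y^4*z^2 + 7*x^2*y^3*z - y^3*z^3 + 2*x^3*y^2 - x*y^4 - 5*x*y^2*z^2 - 3*x^2*y*z + y^3*z + y*z^3 + 2*x*y^2 + x*z^2 - y*z - x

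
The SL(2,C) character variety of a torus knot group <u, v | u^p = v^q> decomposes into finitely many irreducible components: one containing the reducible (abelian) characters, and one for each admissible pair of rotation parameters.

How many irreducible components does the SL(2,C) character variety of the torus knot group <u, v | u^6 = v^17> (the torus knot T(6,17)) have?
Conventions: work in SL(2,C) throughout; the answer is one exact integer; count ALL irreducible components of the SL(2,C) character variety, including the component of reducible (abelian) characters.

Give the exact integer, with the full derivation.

In the torus knot group T(6,17), u^6 = v^17 is central, so an irreducible representation sends it to +I or -I (Schur).
On an irreducible component, tr(u) is locked at 2*cos(pi*alpha/6) for some alpha in 1..5, and tr(v) at 2*cos(pi*beta/17) for some beta in 1..16.
u^6 = (-1)^alpha I and v^17 = (-1)^beta I must agree, so alpha and beta have equal parity.
count pairs: odd alpha (3 choices) x odd beta (8), plus even alpha (2) x even beta (8): 3*8 + 2*8 = 40.
That is 40 components of irreducible characters, and with the reducible (abelian) component the total is 41.

41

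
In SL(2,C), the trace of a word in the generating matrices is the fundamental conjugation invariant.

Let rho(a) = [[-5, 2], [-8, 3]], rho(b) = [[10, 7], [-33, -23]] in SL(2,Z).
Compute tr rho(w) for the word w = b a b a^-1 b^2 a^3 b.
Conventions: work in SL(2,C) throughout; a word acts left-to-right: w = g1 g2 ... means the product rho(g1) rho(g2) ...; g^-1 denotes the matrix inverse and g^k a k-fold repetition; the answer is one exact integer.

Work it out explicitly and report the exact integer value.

8147159675

rho(b) = [[10, 7], [-33, -23]]
... * rho(a) = [[-5, 2], [-8, 3]]  ->  [[-106, 41], [349, -135]]
... * rho(b) = [[10, 7], [-33, -23]]  ->  [[-2413, -1685], [7945, 5548]]
... * rho(a^-1) = [[3, -2], [8, -5]]  ->  [[-20719, 13251], [68219, -43630]]
... * rho(b) = [[10, 7], [-33, -23]]  ->  [[-644473, -449806], [2121980, 1481023]]
... * rho(b) = [[10, 7], [-33, -23]]  ->  [[8398868, 5834227], [-27653959, -19209669]]
... * rho(a) = [[-5, 2], [-8, 3]]  ->  [[-88668156, 34300417], [291947147, -112936925]]
... * rho(a) = [[-5, 2], [-8, 3]]  ->  [[168937444, -74435061], [-556240335, 245083519]]
... * rho(a) = [[-5, 2], [-8, 3]]  ->  [[-249206732, 114569705], [820533523, -377230113]]
... * rho(b) = [[10, 7], [-33, -23]]  ->  [[-6272867585, -4379550339], [20653928959, 14420027260]]
tr = -6272867585 + 14420027260 = 8147159675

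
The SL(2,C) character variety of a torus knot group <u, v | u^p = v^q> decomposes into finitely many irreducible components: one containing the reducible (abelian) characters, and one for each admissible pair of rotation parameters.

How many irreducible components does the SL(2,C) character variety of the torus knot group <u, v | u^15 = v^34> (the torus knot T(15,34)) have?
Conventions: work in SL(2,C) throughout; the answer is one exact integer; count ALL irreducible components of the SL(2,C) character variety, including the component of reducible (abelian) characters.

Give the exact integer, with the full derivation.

232

Gamma = < u, v | u^15 = v^34 > (torus knot T(15,34)); the central element u^15 = v^34 acts as +I or -I in any irreducible SL(2,C) representation.
This locks tr(u) to 2*cos(pi*alpha/15), alpha in 1..14, and tr(v) to 2*cos(pi*beta/34), beta in 1..33, on each component of irreducible characters.
u^15 = (-1)^alpha I and v^34 = (-1)^beta I must agree, so alpha and beta have equal parity.
Counting: 7 odd alphas x 17 odd betas + 7 even alphas x 16 even betas = 119 + 112 = 231.
Total: 231 irreducible-character components + 1 reducible (abelian) component = 232.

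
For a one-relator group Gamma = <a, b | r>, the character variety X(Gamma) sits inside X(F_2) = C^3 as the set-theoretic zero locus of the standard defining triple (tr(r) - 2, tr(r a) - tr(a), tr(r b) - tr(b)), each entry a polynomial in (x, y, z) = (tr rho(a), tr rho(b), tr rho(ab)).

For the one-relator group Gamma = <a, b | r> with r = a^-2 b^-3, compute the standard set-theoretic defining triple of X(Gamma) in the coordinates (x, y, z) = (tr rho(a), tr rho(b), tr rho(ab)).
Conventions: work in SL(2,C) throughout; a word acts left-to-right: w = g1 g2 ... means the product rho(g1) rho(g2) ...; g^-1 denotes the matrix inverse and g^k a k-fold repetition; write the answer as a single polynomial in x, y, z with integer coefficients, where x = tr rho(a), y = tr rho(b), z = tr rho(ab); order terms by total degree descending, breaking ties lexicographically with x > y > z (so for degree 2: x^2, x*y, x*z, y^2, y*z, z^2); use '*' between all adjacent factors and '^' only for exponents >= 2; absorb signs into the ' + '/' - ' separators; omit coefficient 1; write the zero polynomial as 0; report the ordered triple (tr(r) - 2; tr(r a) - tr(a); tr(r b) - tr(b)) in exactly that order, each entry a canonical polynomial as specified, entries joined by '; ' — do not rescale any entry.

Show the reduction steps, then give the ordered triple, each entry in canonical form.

so trace(b^-1) = trace(b) = y
so trace(b^-1 a) = trace(a)*trace(b) - trace(a b)   [inverse elimination on b] = x*y - z
so trace(a^-1 b^-1) = trace(b^-1)*trace(a) - trace(b^-1 a)   [inverse elimination on a] = z
so trace(b^-1 a^-1 b^-1) = trace(a^-1 b^-1)*trace(b) - trace(a^-1)   [inverse elimination on b] = y*z - x
trace(a^-1 b^-3) = trace(b^-1 a^-1 b^-1)*trace(b) - trace(b^-1 a^-1)   [inverse elimination on b] = y^2*z - x*y - z
reduce: trace(b^-2) = trace(b^-1)*trace(b) - trace(1)   [inverse elimination on b] = y^2 - 2
so trace(b^-3) = trace(b^-2)*trace(b) - trace(b^-1)   [inverse elimination on b] = y^3 - 3*y
trace(a^-2 b^-3) = trace(a^-1 b^-3)*trace(a) - trace(a^-1 b^-3 a)   [inverse elimination on a] = x*y^2*z - x^2*y - y^3 - x*z + 3*y
so trace(a^-2) = trace(a^-1)*trace(a) - trace(1) = x^2 - 2
so trace(a^-2 b) = trace(b a^-1)*trace(a) - trace(b) = x^2*y - x*z - y
so trace(a^-2 b^-1) = trace(a^-2)*trace(b) - trace(a^-2 b) = x*z - y
trace(a^-2 b^-2) = trace(a^-2 b^-1)*trace(b) - trace(a^-2) = x*y*z - x^2 - y^2 + 2
assemble the triple (trace(r) - 2; trace(r a) - x; trace(r b) - y)

x*y^2*z - x^2*y - y^3 - x*z + 3*y - 2; y^2*z - x*y - x - z; x*y*z - x^2 - y^2 - y + 2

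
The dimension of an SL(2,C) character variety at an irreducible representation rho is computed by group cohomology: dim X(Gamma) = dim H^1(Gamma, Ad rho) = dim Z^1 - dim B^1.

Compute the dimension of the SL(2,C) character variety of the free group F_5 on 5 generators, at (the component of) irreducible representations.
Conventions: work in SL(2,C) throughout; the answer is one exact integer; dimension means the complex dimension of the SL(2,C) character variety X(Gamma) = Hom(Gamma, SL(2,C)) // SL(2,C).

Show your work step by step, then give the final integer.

Gamma = F_5 has 5 generators and no relators.
A cocycle picks one sl_2 vector per generator freely, giving dim Z^1 = 3*5 = 15.
dim B^1 = 3: the coboundary map is injective because an irreducible image has centralizer 0 in sl_2.
dim H^1 = 15 - 3 = 12, which is dim X.

12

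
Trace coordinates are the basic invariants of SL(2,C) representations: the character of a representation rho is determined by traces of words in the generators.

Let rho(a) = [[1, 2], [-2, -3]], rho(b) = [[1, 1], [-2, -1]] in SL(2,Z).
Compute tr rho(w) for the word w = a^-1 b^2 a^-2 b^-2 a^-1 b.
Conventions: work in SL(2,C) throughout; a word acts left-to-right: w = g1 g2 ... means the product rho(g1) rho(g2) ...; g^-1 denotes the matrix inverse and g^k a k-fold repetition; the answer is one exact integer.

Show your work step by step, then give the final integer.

rho(a^-1) = [[-3, -2], [2, 1]]
... * rho(b) = [[1, 1], [-2, -1]]  ->  [[1, -1], [0, 1]]
... * rho(b) = [[1, 1], [-2, -1]]  ->  [[3, 2], [-2, -1]]
... * rho(a^-1) = [[-3, -2], [2, 1]]  ->  [[-5, -4], [4, 3]]
... * rho(a^-1) = [[-3, -2], [2, 1]]  ->  [[7, 6], [-6, -5]]
... * rho(b^-1) = [[-1, -1], [2, 1]]  ->  [[5, -1], [-4, 1]]
... * rho(b^-1) = [[-1, -1], [2, 1]]  ->  [[-7, -6], [6, 5]]
... * rho(a^-1) = [[-3, -2], [2, 1]]  ->  [[9, 8], [-8, -7]]
... * rho(b) = [[1, 1], [-2, -1]]  ->  [[-7, 1], [6, -1]]
tr = -7 + -1 = -8

-8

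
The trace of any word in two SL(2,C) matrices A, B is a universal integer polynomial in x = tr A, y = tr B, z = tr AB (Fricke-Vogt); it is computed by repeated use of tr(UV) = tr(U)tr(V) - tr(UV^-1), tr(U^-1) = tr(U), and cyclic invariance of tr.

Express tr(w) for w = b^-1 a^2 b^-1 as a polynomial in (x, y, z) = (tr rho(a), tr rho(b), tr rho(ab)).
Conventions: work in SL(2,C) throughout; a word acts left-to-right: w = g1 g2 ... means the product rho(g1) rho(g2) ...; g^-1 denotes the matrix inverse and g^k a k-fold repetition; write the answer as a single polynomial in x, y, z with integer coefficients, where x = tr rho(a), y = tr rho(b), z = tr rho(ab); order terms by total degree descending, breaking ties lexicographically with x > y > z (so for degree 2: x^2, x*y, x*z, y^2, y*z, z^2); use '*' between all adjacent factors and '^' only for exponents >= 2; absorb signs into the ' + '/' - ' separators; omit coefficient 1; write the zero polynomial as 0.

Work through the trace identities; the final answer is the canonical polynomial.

x^2*y^2 - x*y*z - x^2 - y^2 + 2

tr(a^2) = tr(a)*tr(a) - tr(1)  (reduce the a square) = x^2 - 2
tr(a^2 b) = tr(a)*tr(b a) - tr(b)  (reduce the a square) = x*z - y
tr(b^-1 a^2) = tr(a^2)*tr(b) - tr(a^2 b)  (eliminate b^-1) = x^2*y - x*z - y
tr(b^-1 a^2 b^-1) = tr(b^-1 a^2)*tr(b) - tr(b^-1 a^2 b)  (eliminate b^-1) = x^2*y^2 - x*y*z - x^2 - y^2 + 2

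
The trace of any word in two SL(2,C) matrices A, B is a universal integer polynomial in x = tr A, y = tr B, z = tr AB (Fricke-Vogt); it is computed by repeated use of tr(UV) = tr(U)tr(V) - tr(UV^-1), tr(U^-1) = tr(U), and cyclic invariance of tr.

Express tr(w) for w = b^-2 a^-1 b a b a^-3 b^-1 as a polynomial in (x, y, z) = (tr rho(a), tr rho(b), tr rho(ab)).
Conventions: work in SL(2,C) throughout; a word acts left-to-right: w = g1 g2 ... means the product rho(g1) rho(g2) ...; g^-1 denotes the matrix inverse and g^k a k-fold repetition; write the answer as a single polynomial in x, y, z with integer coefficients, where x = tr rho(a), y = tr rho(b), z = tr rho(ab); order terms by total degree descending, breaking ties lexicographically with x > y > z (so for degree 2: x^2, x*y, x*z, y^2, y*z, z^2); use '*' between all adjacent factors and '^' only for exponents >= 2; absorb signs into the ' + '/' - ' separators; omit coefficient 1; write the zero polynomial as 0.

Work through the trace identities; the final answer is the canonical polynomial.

x^3*y^3*z^2 - 2*x^4*y^2*z - x^2*y^4*z - x^2*y^2*z^3 + x^5*y + x^3*y^3 - x*y^3*z^2 + x^4*z + 8*x^2*y^2*z + x^2*z^3 + y^4*z + y^2*z^3 - 6*x^3*y - 2*x*y^3 - x*y*z^2 - 4*x^2*z - 5*y^2*z - z^3 + 7*x*y + 3*z

tr(a b a) = tr(a) tr(b a) - tr(b) = x*z - y
tr(a b a b) = tr(a b) tr(a b) - tr(1)   [split at repeated a] = z^2 - 2
tr(b^-1 a b a) = tr(a b a) tr(b) - tr(a b a b) = x*y*z - y^2 - z^2 + 2
tr(a b a^-1 b^-1) = tr(b^-1 a b) tr(a) - tr(b^-1 a b a) = -x*y*z + x^2 + y^2 + z^2 - 2
tr(b a b) = tr(b) tr(a b) - tr(a) = y*z - x
next, tr(b a b a b) = tr(b) tr(a b a b) - tr(a b a) = y*z^2 - x*z - y
tr(b a b a b a) = tr(b a) tr(b a b a) - tr(b^-1 a^-1)   [split at repeated b] = z^3 - 3*z
tr(a b a b a^-1 b) = tr(b a b a b) tr(a) - tr(b a b a b a) = x*y*z^2 - x^2*z - z^3 - x*y + 3*z
and tr(a b a b a^-1 b^-1) = tr(a b a b a^-1) tr(b) - tr(a b a b a^-1 b) = -x*y*z^2 + x^2*z + y^2*z + z^3 - 3*z
and tr(b a b a^-1 b^-2 a) = tr(a b a b a^-1 b^-1) tr(b) - tr(a b a b a^-1) = -x*y^2*z^2 + x^2*y*z + y^3*z + y*z^3 - 4*y*z + x
tr(a^-1 b a b a^-1 b^-2) = tr(b a b a^-1 b^-2) tr(a) - tr(b a b a^-1 b^-2 a) = x*y^2*z^2 - 2*x^2*y*z - y^3*z - y*z^3 + x^3 + x*y^2 + x*z^2 + 4*y*z - 3*x
tr(b^-1 a^-1 b a b a) = tr(a^-1 b a b a) tr(b) - tr(a^-1 b a b a b) = -x*y*z^2 + x^2*z + y^2*z + z^3 - 3*z
and tr(a^-1 b a b a^-1 b^-1) = tr(b^-1 a^-1 b a b) tr(a) - tr(b^-1 a^-1 b a b a) = x*y*z^2 - x^2*z - y^2*z - z^3 + x*y + 3*z
and tr(a^-1 b^-3 a^-1 b a b) = tr(a^-1 b a b a^-1 b^-2) tr(b) - tr(a^-1 b a b a^-1 b^-1) = x*y^3*z^2 - 2*x^2*y^2*z - y^4*z - y^2*z^3 + x^3*y + x*y^3 + x^2*z + 5*y^2*z + z^3 - 4*x*y - 3*z
tr(b^-2 a^-1 b a) = tr(a^-1 b a b^-1) tr(b) - tr(a^-1 b a) = -x*y^2*z + x^2*y + y^3 + y*z^2 - 3*y
next, tr(a^-1 b^-3 a^-1 b a b a^-1) = tr(a^-1 b^-3 a^-1 b a b) tr(a) - tr(a^-1 b^-3 a^-1 b a b a) = x^2*y^3*z^2 - 2*x^3*y^2*z - x*y^4*z - x*y^2*z^3 + x^4*y + x^2*y^3 + x^3*z + 6*x*y^2*z + x*z^3 - 5*x^2*y - y^3 - y*z^2 - 3*x*z + 3*y
next, tr(b^-2 a^-1 b a b a^-3 b^-1) = tr(a^-1 b^-3 a^-1 b a b a^-1) tr(a) - tr(a^-1 b^-3 a^-1 b a b) = x^3*y^3*z^2 - 2*x^4*y^2*z - x^2*y^4*z - x^2*y^2*z^3 + x^5*y + x^3*y^3 - x*y^3*z^2 + x^4*z + 8*x^2*y^2*z + x^2*z^3 + y^4*z + y^2*z^3 - 6*x^3*y - 2*x*y^3 - x*y*z^2 - 4*x^2*z - 5*y^2*z - z^3 + 7*x*y + 3*z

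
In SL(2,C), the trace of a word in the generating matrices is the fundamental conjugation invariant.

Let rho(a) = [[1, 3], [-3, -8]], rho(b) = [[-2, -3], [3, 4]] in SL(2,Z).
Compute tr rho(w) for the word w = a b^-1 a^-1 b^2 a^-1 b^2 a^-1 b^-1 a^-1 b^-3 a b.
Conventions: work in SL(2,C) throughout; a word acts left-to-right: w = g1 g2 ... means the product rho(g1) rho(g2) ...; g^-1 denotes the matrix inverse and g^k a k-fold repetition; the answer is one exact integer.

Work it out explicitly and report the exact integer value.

-7636309

rho(a) = [[1, 3], [-3, -8]]
... * rho(b^-1) = [[4, 3], [-3, -2]]  ->  [[-5, -3], [12, 7]]
... * rho(a^-1) = [[-8, -3], [3, 1]]  ->  [[31, 12], [-75, -29]]
... * rho(b) = [[-2, -3], [3, 4]]  ->  [[-26, -45], [63, 109]]
... * rho(b) = [[-2, -3], [3, 4]]  ->  [[-83, -102], [201, 247]]
... * rho(a^-1) = [[-8, -3], [3, 1]]  ->  [[358, 147], [-867, -356]]
... * rho(b) = [[-2, -3], [3, 4]]  ->  [[-275, -486], [666, 1177]]
... * rho(b) = [[-2, -3], [3, 4]]  ->  [[-908, -1119], [2199, 2710]]
... * rho(a^-1) = [[-8, -3], [3, 1]]  ->  [[3907, 1605], [-9462, -3887]]
... * rho(b^-1) = [[4, 3], [-3, -2]]  ->  [[10813, 8511], [-26187, -20612]]
... * rho(a^-1) = [[-8, -3], [3, 1]]  ->  [[-60971, -23928], [147660, 57949]]
... * rho(b^-1) = [[4, 3], [-3, -2]]  ->  [[-172100, -135057], [416793, 327082]]
... * rho(b^-1) = [[4, 3], [-3, -2]]  ->  [[-283229, -246186], [685926, 596215]]
... * rho(b^-1) = [[4, 3], [-3, -2]]  ->  [[-394358, -357315], [955059, 865348]]
... * rho(a) = [[1, 3], [-3, -8]]  ->  [[677587, 1675446], [-1640985, -4057607]]
... * rho(b) = [[-2, -3], [3, 4]]  ->  [[3671164, 4669023], [-8890851, -11307473]]
tr = 3671164 + -11307473 = -7636309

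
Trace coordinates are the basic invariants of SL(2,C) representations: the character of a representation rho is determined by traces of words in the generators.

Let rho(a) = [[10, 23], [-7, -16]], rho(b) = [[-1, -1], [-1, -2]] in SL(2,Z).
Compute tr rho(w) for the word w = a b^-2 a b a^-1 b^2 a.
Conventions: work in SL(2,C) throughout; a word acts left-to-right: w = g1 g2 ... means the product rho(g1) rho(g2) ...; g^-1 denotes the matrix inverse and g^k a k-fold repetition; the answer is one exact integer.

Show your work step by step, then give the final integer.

rho(a) = [[10, 23], [-7, -16]]
... * rho(b^-1) = [[-2, 1], [1, -1]]  ->  [[3, -13], [-2, 9]]
... * rho(b^-1) = [[-2, 1], [1, -1]]  ->  [[-19, 16], [13, -11]]
... * rho(a) = [[10, 23], [-7, -16]]  ->  [[-302, -693], [207, 475]]
... * rho(b) = [[-1, -1], [-1, -2]]  ->  [[995, 1688], [-682, -1157]]
... * rho(a^-1) = [[-16, -23], [7, 10]]  ->  [[-4104, -6005], [2813, 4116]]
... * rho(b) = [[-1, -1], [-1, -2]]  ->  [[10109, 16114], [-6929, -11045]]
... * rho(b) = [[-1, -1], [-1, -2]]  ->  [[-26223, -42337], [17974, 29019]]
... * rho(a) = [[10, 23], [-7, -16]]  ->  [[34129, 74263], [-23393, -50902]]
tr = 34129 + -50902 = -16773

-16773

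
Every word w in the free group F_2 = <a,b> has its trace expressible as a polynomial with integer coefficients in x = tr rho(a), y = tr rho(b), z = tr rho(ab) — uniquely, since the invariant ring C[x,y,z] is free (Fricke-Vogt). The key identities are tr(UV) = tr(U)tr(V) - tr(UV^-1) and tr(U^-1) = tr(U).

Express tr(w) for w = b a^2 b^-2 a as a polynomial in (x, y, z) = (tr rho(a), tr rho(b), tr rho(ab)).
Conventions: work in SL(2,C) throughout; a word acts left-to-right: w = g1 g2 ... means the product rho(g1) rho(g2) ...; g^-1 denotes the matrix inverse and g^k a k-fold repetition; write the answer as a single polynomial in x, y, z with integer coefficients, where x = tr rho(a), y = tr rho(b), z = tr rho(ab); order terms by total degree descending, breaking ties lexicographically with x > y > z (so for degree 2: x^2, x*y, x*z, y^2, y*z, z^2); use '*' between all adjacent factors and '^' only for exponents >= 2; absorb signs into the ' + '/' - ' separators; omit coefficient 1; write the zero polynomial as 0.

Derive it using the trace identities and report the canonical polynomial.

x^2*y^2*z - x*y^3 - x*y*z^2 - x^2*z + 2*x*y + z

tr(a b a) = tr(a)*tr(b a) - tr(b)   [square of a] = x*z - y
tr(a b a^2) = tr(a)*tr(a b a) - tr(a b)   [square of a] = x^2*z - x*y - z
tr(b a b a) = tr(b a)*tr(b a) - tr(1)   [split at a repeated b] = z^2 - 2
tr(b a b) = tr(b)*tr(a b) - tr(a)   [square of b] = y*z - x
tr(a b a^2 b) = tr(a)*tr(b a b a) - tr(b a b)   [square of a] = x*z^2 - y*z - x
tr(a b a^2 b^-1) = tr(a b a^2)*tr(b) - tr(a b a^2 b)   [inverse elimination on b] = x^2*y*z - x*y^2 - x*z^2 + x
tr(b a^2 b^-2 a) = tr(a b a^2 b^-1)*tr(b) - tr(a b a^2)   [inverse elimination on b] = x^2*y^2*z - x*y^3 - x*y*z^2 - x^2*z + 2*x*y + z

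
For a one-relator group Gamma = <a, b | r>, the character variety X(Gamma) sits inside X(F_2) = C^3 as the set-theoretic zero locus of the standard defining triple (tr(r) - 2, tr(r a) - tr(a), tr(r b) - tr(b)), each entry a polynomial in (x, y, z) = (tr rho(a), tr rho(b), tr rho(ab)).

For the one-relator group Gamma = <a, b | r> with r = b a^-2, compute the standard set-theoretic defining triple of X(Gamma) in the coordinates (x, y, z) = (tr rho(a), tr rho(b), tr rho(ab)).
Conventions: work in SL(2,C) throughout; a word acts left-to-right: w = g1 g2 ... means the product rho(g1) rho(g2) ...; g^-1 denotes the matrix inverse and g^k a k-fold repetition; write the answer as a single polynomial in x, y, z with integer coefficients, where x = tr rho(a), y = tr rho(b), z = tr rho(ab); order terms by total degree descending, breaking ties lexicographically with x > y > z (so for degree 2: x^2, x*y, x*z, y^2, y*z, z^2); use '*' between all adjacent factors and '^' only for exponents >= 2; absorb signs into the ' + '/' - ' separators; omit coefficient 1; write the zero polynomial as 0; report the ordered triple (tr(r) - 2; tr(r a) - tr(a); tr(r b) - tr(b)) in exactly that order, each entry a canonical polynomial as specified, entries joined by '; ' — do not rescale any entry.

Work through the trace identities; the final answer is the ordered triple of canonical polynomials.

apply: trace(a^-1 b) = trace(b)*trace(a) - trace(b a) = x*y - z
use: trace(b a^-2) = trace(a^-1 b)*trace(a) - trace(a^-1 b a) = x^2*y - x*z - y
trace(b^2) = trace(b)*trace(b) - trace(1)  (reduce the b square) = y^2 - 2
trace(b^2 a) = trace(b)*trace(a b) - trace(a)  (reduce the b square) = y*z - x
trace(b^2 a^-1) = trace(b^2)*trace(a) - trace(b^2 a)  (eliminate a^-1) = x*y^2 - y*z - x
trace(b a^-2 b) = trace(b^2 a^-1)*trace(a) - trace(b^2)  (eliminate a^-1) = x^2*y^2 - x*y*z - x^2 - y^2 + 2
assemble the triple (trace(r) - 2; trace(r a) - x; trace(r b) - y)

x^2*y - x*z - y - 2; x*y - x - z; x^2*y^2 - x*y*z - x^2 - y^2 - y + 2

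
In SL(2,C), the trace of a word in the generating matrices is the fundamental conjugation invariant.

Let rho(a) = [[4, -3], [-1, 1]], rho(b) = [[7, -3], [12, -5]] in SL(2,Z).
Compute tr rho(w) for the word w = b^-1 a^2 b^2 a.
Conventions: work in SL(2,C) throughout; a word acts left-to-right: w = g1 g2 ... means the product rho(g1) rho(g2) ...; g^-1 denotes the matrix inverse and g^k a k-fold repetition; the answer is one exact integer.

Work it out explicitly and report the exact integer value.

rho(b^-1) = [[-5, 3], [-12, 7]]
... * rho(a) = [[4, -3], [-1, 1]]  ->  [[-23, 18], [-55, 43]]
... * rho(a) = [[4, -3], [-1, 1]]  ->  [[-110, 87], [-263, 208]]
... * rho(b) = [[7, -3], [12, -5]]  ->  [[274, -105], [655, -251]]
... * rho(b) = [[7, -3], [12, -5]]  ->  [[658, -297], [1573, -710]]
... * rho(a) = [[4, -3], [-1, 1]]  ->  [[2929, -2271], [7002, -5429]]
tr = 2929 + -5429 = -2500

-2500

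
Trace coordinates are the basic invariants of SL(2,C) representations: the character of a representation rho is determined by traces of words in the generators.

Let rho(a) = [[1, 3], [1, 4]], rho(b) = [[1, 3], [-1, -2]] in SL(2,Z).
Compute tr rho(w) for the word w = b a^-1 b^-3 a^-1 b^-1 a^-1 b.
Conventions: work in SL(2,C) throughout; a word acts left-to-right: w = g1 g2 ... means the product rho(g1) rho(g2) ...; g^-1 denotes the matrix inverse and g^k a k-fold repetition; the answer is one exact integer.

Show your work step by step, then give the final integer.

233

rho(b) = [[1, 3], [-1, -2]]
... * rho(a^-1) = [[4, -3], [-1, 1]]  ->  [[1, 0], [-2, 1]]
... * rho(b^-1) = [[-2, -3], [1, 1]]  ->  [[-2, -3], [5, 7]]
... * rho(b^-1) = [[-2, -3], [1, 1]]  ->  [[1, 3], [-3, -8]]
... * rho(b^-1) = [[-2, -3], [1, 1]]  ->  [[1, 0], [-2, 1]]
... * rho(a^-1) = [[4, -3], [-1, 1]]  ->  [[4, -3], [-9, 7]]
... * rho(b^-1) = [[-2, -3], [1, 1]]  ->  [[-11, -15], [25, 34]]
... * rho(a^-1) = [[4, -3], [-1, 1]]  ->  [[-29, 18], [66, -41]]
... * rho(b) = [[1, 3], [-1, -2]]  ->  [[-47, -123], [107, 280]]
tr = -47 + 280 = 233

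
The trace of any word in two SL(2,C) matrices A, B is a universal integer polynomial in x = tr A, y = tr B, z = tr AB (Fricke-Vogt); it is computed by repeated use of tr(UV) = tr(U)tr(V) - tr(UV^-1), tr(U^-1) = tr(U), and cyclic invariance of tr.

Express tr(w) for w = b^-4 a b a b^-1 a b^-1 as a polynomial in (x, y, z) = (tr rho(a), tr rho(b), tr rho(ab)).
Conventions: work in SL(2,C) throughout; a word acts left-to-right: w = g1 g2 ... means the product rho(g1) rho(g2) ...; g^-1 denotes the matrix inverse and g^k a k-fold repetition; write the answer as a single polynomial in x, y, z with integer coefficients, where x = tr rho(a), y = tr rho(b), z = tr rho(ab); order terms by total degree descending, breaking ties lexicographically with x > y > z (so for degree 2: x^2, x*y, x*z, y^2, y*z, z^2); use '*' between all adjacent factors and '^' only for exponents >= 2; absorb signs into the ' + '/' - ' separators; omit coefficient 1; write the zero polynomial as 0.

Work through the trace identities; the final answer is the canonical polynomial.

x^2*y^6*z - x*y^7 - 2*x*y^5*z^2 - 4*x^2*y^4*z + y^6*z + y^4*z^3 + 6*x*y^5 + 7*x*y^3*z^2 + 3*x^2*y^2*z - 6*y^4*z - 3*y^2*z^3 - 10*x*y^3 - 4*x*y*z^2 + 10*y^2*z + z^3 + 4*x*y - 3*z

trace(b a^2) = trace(a)*trace(b a) - trace(b)   [square of a] = x*z - y
trace(a b a^2) = trace(a)*trace(b a^2) - trace(b a)   [square of a] = x^2*z - x*y - z
trace(b a b a) = trace(a b)*trace(a b) - trace(1)   [split at a repeated a] = z^2 - 2
trace(b a b) = trace(b)*trace(a b) - trace(a)   [square of b] = y*z - x
trace(a b a^2 b) = trace(a)*trace(b a b a) - trace(b a b)   [square of a] = x*z^2 - y*z - x
trace(b^-1 a b a^2) = trace(a b a^2)*trace(b) - trace(a b a^2 b)   [inverse elimination on b] = x^2*y*z - x*y^2 - x*z^2 + x
trace(b^-1 a b a^2 b^-1) = trace(b^-1 a b a^2)*trace(b) - trace(b^-1 a b a^2 b)   [inverse elimination on b] = x^2*y^2*z - x*y^3 - x*y*z^2 - x^2*z + 2*x*y + z
trace(b^-1 a b a^2 b^-2) = trace(b^-1 a b a^2 b^-1)*trace(b) - trace(b^-1 a b a^2)   [inverse elimination on b] = x^2*y^3*z - x*y^4 - x*y^2*z^2 - 2*x^2*y*z + 3*x*y^2 + x*z^2 + y*z - x
trace(a b^-4 a b a) = trace(b^-1 a b a^2 b^-2)*trace(b) - trace(b^-1 a b a^2 b^-1)   [inverse elimination on b] = x^2*y^4*z - x*y^5 - x*y^3*z^2 - 3*x^2*y^2*z + 4*x*y^3 + 2*x*y*z^2 + x^2*z + y^2*z - 3*x*y - z
trace(a b a b a b) = trace(b a b a)*trace(b a) - trace(a b)   [split at a repeated b] = z^3 - 3*z
trace(a b a b a b^-1) = trace(a b a b a)*trace(b) - trace(a b a b a b)   [inverse elimination on b] = x*y*z^2 - y^2*z - z^3 - x*y + 3*z
trace(a b a b a b^-2) = trace(a b a b a b^-1)*trace(b) - trace(a b a b a)   [inverse elimination on b] = x*y^2*z^2 - y^3*z - y*z^3 - x*y^2 - x*z^2 + 4*y*z + x
trace(b^-3 a b a b a) = trace(a b a b a b^-2)*trace(b) - trace(a b a b a b^-1)   [inverse elimination on b] = x*y^3*z^2 - y^4*z - y^2*z^3 - x*y^3 - 2*x*y*z^2 + 5*y^2*z + z^3 + 2*x*y - 3*z
trace(a b^-4 a b a b) = trace(b^-3 a b a b a)*trace(b) - trace(b^-3 a b a b a b)   [inverse elimination on b] = x*y^4*z^2 - y^5*z - y^3*z^3 - x*y^4 - 3*x*y^2*z^2 + 6*y^3*z + 2*y*z^3 + 3*x*y^2 + x*z^2 - 7*y*z - x
trace(b^-3 a b a b^-1 a b^-1) = trace(a b^-4 a b a)*trace(b) - trace(a b^-4 a b a b)   [inverse elimination on b] = x^2*y^5*z - x*y^6 - 2*x*y^4*z^2 - 3*x^2*y^3*z + y^5*z + y^3*z^3 + 5*x*y^4 + 5*x*y^2*z^2 + x^2*y*z - 5*y^3*z - 2*y*z^3 - 6*x*y^2 - x*z^2 + 6*y*z + x
trace(b^-3 a b a b^-1 a) = trace(a b^-3 a b a)*trace(b) - trace(a b^-3 a b a b)   [inverse elimination on b] = x^2*y^4*z - x*y^5 - 2*x*y^3*z^2 - 2*x^2*y^2*z + y^4*z + y^2*z^3 + 4*x*y^3 + 3*x*y*z^2 - 4*y^2*z - z^3 - 3*x*y + 3*z
trace(b^-4 a b a b^-1 a b^-1) = trace(b^-3 a b a b^-1 a b^-1)*trace(b) - trace(b^-3 a b a b^-1 a)   [inverse elimination on b] = x^2*y^6*z - x*y^7 - 2*x*y^5*z^2 - 4*x^2*y^4*z + y^6*z + y^4*z^3 + 6*x*y^5 + 7*x*y^3*z^2 + 3*x^2*y^2*z - 6*y^4*z - 3*y^2*z^3 - 10*x*y^3 - 4*x*y*z^2 + 10*y^2*z + z^3 + 4*x*y - 3*z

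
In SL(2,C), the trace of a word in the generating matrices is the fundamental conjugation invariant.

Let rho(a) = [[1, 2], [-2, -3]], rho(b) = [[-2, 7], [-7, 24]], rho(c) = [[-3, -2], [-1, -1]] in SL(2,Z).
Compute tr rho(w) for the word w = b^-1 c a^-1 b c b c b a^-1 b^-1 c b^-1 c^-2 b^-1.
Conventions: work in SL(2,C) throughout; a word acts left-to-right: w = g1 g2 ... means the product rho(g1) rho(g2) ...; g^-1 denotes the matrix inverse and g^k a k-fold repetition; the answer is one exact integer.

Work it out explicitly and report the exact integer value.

-42266650078

rho(b^-1) = [[24, -7], [7, -2]]
... * rho(c) = [[-3, -2], [-1, -1]]  ->  [[-65, -41], [-19, -12]]
... * rho(a^-1) = [[-3, -2], [2, 1]]  ->  [[113, 89], [33, 26]]
... * rho(b) = [[-2, 7], [-7, 24]]  ->  [[-849, 2927], [-248, 855]]
... * rho(c) = [[-3, -2], [-1, -1]]  ->  [[-380, -1229], [-111, -359]]
... * rho(b) = [[-2, 7], [-7, 24]]  ->  [[9363, -32156], [2735, -9393]]
... * rho(c) = [[-3, -2], [-1, -1]]  ->  [[4067, 13430], [1188, 3923]]
... * rho(b) = [[-2, 7], [-7, 24]]  ->  [[-102144, 350789], [-29837, 102468]]
... * rho(a^-1) = [[-3, -2], [2, 1]]  ->  [[1008010, 555077], [294447, 162142]]
... * rho(b^-1) = [[24, -7], [7, -2]]  ->  [[28077779, -8166224], [8201722, -2385413]]
... * rho(c) = [[-3, -2], [-1, -1]]  ->  [[-76067113, -47989334], [-22219753, -14018031]]
... * rho(b^-1) = [[24, -7], [7, -2]]  ->  [[-2161536050, 628448459], [-631400289, 183574333]]
... * rho(c^-1) = [[-1, 2], [1, -3]]  ->  [[2789984509, -6208417477], [814974622, -1813523577]]
... * rho(c^-1) = [[-1, 2], [1, -3]]  ->  [[-8998401986, 24205221449], [-2628498199, 7070519975]]
... * rho(b^-1) = [[24, -7], [7, -2]]  ->  [[-46525097521, 14578371004], [-13590316951, 4258447443]]
tr = -46525097521 + 4258447443 = -42266650078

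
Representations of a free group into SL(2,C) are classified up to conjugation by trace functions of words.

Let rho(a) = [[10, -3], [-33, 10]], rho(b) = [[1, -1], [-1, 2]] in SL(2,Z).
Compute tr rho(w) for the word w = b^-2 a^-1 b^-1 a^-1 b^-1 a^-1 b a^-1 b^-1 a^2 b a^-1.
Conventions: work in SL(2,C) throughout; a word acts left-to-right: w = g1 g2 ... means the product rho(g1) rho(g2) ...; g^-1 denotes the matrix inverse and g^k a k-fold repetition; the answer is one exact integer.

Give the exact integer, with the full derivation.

rho(b^-1) = [[2, 1], [1, 1]]
... * rho(b^-1) = [[2, 1], [1, 1]]  ->  [[5, 3], [3, 2]]
... * rho(a^-1) = [[10, 3], [33, 10]]  ->  [[149, 45], [96, 29]]
... * rho(b^-1) = [[2, 1], [1, 1]]  ->  [[343, 194], [221, 125]]
... * rho(a^-1) = [[10, 3], [33, 10]]  ->  [[9832, 2969], [6335, 1913]]
... * rho(b^-1) = [[2, 1], [1, 1]]  ->  [[22633, 12801], [14583, 8248]]
... * rho(a^-1) = [[10, 3], [33, 10]]  ->  [[648763, 195909], [418014, 126229]]
... * rho(b) = [[1, -1], [-1, 2]]  ->  [[452854, -256945], [291785, -165556]]
... * rho(a^-1) = [[10, 3], [33, 10]]  ->  [[-3950645, -1210888], [-2545498, -780205]]
... * rho(b^-1) = [[2, 1], [1, 1]]  ->  [[-9112178, -5161533], [-5871201, -3325703]]
... * rho(a) = [[10, -3], [-33, 10]]  ->  [[79208809, -24278796], [51036189, -15643427]]
... * rho(a) = [[10, -3], [-33, 10]]  ->  [[1593288358, -480414387], [1026594981, -309542837]]
... * rho(b) = [[1, -1], [-1, 2]]  ->  [[2073702745, -2554117132], [1336137818, -1645680655]]
... * rho(a^-1) = [[10, 3], [33, 10]]  ->  [[-63548837906, -19320063085], [-40946083435, -12448393096]]
tr = -63548837906 + -12448393096 = -75997231002

-75997231002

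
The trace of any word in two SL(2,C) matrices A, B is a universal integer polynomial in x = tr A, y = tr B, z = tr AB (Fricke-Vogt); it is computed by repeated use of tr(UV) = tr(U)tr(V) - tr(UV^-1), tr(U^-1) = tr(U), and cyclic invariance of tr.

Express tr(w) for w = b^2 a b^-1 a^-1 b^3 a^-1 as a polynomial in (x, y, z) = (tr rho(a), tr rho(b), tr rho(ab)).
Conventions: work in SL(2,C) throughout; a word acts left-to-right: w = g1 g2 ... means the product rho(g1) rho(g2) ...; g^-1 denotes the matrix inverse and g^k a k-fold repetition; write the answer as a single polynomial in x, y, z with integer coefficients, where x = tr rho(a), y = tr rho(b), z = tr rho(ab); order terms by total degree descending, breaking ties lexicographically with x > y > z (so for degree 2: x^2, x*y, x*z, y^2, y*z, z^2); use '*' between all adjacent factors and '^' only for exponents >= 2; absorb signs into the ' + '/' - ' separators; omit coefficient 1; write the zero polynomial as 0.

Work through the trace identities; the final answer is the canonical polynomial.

-x^2*y^5*z + x^3*y^4 + x*y^6 + 2*x*y^4*z^2 + x^2*y^3*z - y^5*z - y^3*z^3 - 2*x^3*y^2 - 5*x*y^4 - 3*x*y^2*z^2 + x^2*y*z + 4*y^3*z + y*z^3 + 5*x*y^2 - 2*y*z + x

tr(a b^2) = tr(b) tr(a b) - tr(a) = y*z - x
tr(b^2 a b) = tr(b) tr(a b^2) - tr(a b) = y^2*z - x*y - z
tr(b^4 a) = tr(b) tr(b^2 a b) - tr(b^2 a) = y^3*z - x*y^2 - 2*y*z + x
tr(b^2) = tr(b) tr(b) - tr(1) = y^2 - 2
tr(b a^2 b) = tr(a) tr(b^2 a) - tr(b^2) = x*y*z - x^2 - y^2 + 2
tr(b a^2) = tr(a) tr(b a) - tr(b) = x*z - y
tr(b a^2 b^2) = tr(b) tr(b a^2 b) - tr(b a^2) = x*y^2*z - x^2*y - y^3 - x*z + 3*y
tr(b^3 a^2 b) = tr(b) tr(b a^2 b^2) - tr(b a^2 b) = x*y^3*z - x^2*y^2 - y^4 - 2*x*y*z + x^2 + 4*y^2 - 2
tr(a b^5 a) = tr(b) tr(b^3 a^2 b) - tr(b^3 a^2) = x*y^4*z - x^2*y^3 - y^5 - 3*x*y^2*z + 2*x^2*y + 5*y^3 + x*z - 5*y
tr(a b a b) = tr(b a) tr(b a) - tr(1)   [split at repeated b] = z^2 - 2
tr(a b a b^2) = tr(b) tr(a b a b) - tr(a b a) = y*z^2 - x*z - y
tr(b a b a b^2) = tr(b) tr(a b a b^2) - tr(a b a b) = y^2*z^2 - x*y*z - y^2 - z^2 + 2
tr(b a b a b^3) = tr(b) tr(b a b a b^2) - tr(b a b a b) = y^3*z^2 - x*y^2*z - y^3 - 2*y*z^2 + x*z + 3*y
tr(a b^5 a b) = tr(b) tr(b a b a b^3) - tr(b a b a b^2) = y^4*z^2 - x*y^3*z - y^4 - 3*y^2*z^2 + 2*x*y*z + 4*y^2 + z^2 - 2
tr(b^5 a b^-1 a) = tr(a b^5 a) tr(b) - tr(a b^5 a b) = x*y^5*z - x^2*y^4 - y^6 - y^4*z^2 - 2*x*y^3*z + 2*x^2*y^2 + 6*y^4 + 3*y^2*z^2 - x*y*z - 9*y^2 - z^2 + 2
tr(b^2 a b^-1 a^-1 b^3) = tr(b^5 a b^-1) tr(a) - tr(b^5 a b^-1 a) = -x*y^5*z + x^2*y^4 + y^6 + y^4*z^2 + 3*x*y^3*z - 3*x^2*y^2 - 6*y^4 - 3*y^2*z^2 - x*y*z + x^2 + 9*y^2 + z^2 - 2
tr(b^2 a b^2 a) = tr(b) tr(a b^2 a b) - tr(a b^2 a) = y^2*z^2 - 2*x*y*z + x^2 - 2
tr(b^3 a b^2 a) = tr(b) tr(a b^3 a b) - tr(a b^3 a) = y^3*z^2 - 2*x*y^2*z + x^2*y - y*z^2 + x*z - y
tr(b^3 a b^2) = tr(b) tr(b^3 a b) - tr(b^3 a) = y^4*z - x*y^3 - 3*y^2*z + 2*x*y + z
tr(a b^3 a b^2 a) = tr(a) tr(b^3 a b^2 a) - tr(b^3 a b^2) = x*y^3*z^2 - 2*x^2*y^2*z - y^4*z + x^3*y + x*y^3 - x*y*z^2 + x^2*z + 3*y^2*z - 3*x*y - z
tr(a b a b a b) = tr(b a b a) tr(b a) - tr(a b)   [split at repeated b] = z^3 - 3*z
tr(a b a b a) = tr(a) tr(b a b a) - tr(b a b) = x*z^2 - y*z - x
tr(a b a b^2 a b) = tr(b) tr(a b a b a b) - tr(a b a b a) = y*z^3 - x*z^2 - 2*y*z + x
tr(a^2 b a) = tr(a) tr(b a^2) - tr(b a) = x^2*z - x*y - z
tr(a b a b^2 a) = tr(b) tr(a^2 b a b) - tr(a^2 b a) = x*y*z^2 - x^2*z - y^2*z + z
tr(b a b^2 a b a b) = tr(b) tr(a b a b^2 a b) - tr(a b a b^2 a) = y^2*z^3 - 2*x*y*z^2 + x^2*z - y^2*z + x*y - z
tr(a b^3 a b^2 a b) = tr(b) tr(b a b^2 a b a b) - tr(b a b^2 a b a) = y^3*z^3 - 2*x*y^2*z^2 + x^2*y*z - y^3*z - y*z^3 + x*y^2 + x*z^2 + y*z - x
tr(b^3 a b^2 a b^-1 a) = tr(a b^3 a b^2 a) tr(b) - tr(a b^3 a b^2 a b) = x*y^4*z^2 - 2*x^2*y^3*z - y^5*z - y^3*z^3 + x^3*y^2 + x*y^4 + x*y^2*z^2 + 4*y^3*z + y*z^3 - 4*x*y^2 - x*z^2 - 2*y*z + x
tr(b^2 a b^-1 a^-1 b^3 a) = tr(b^3 a b^2 a b^-1) tr(a) - tr(b^3 a b^2 a b^-1 a) = -x*y^4*z^2 + 2*x^2*y^3*z + y^5*z + y^3*z^3 - x^3*y^2 - x*y^4 - 2*x^2*y*z - 4*y^3*z - y*z^3 + x^3 + 4*x*y^2 + x*z^2 + 2*y*z - 3*x
tr(b^2 a b^-1 a^-1 b^3 a^-1) = tr(b^2 a b^-1 a^-1 b^3) tr(a) - tr(b^2 a b^-1 a^-1 b^3 a) = -x^2*y^5*z + x^3*y^4 + x*y^6 + 2*x*y^4*z^2 + x^2*y^3*z - y^5*z - y^3*z^3 - 2*x^3*y^2 - 5*x*y^4 - 3*x*y^2*z^2 + x^2*y*z + 4*y^3*z + y*z^3 + 5*x*y^2 - 2*y*z + x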